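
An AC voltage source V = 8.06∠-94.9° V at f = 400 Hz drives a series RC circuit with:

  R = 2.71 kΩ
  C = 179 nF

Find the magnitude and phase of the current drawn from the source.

Step 1 — Angular frequency: ω = 2π·f = 2π·400 = 2513 rad/s.
Step 2 — Component impedances:
  R: Z = R = 2710 Ω
  C: Z = 1/(jωC) = -j/(ω·C) = 0 - j2223 Ω
Step 3 — Series combination: Z_total = R + C = 2710 - j2223 Ω = 3505∠-39.4° Ω.
Step 4 — Source phasor: V = 8.06∠-94.9° V = -0.6885 - j8.031 V.
Step 5 — Ohm's law: I = V / Z_total = (-0.6885 - j8.031) / (2710 - j2223) = 0.001301 - j0.001896 A.
Step 6 — Convert to polar: |I| = 0.0023 A, ∠I = -55.5°.

I = 0.0023∠-55.5° A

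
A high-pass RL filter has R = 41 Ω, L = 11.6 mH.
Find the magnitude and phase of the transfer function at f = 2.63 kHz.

Step 1 — Angular frequency: ω = 2π·2630 = 1.652e+04 rad/s.
Step 2 — Transfer function: H(jω) = jωL/(R + jωL).
Step 3 — Numerator jωL = j·191.7; denominator R + jωL = 41 + j191.7.
Step 4 — H = 0.9563 + j0.2045.
Step 5 — Magnitude: |H| = 0.9779 (-0.2 dB); phase: φ = 12.1°.

|H| = 0.9779 (-0.2 dB), φ = 12.1°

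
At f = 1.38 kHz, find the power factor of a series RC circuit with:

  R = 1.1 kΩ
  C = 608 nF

Step 1 — Angular frequency: ω = 2π·f = 2π·1380 = 8671 rad/s.
Step 2 — Component impedances:
  R: Z = R = 1100 Ω
  C: Z = 1/(jωC) = -j/(ω·C) = 0 - j189.7 Ω
Step 3 — Series combination: Z_total = R + C = 1100 - j189.7 Ω = 1116∠-9.8° Ω.
Step 4 — Power factor: PF = cos(φ) = Re(Z)/|Z| = 1100/1116.2 = 0.9855.
Step 5 — Type: Im(Z) = -189.7 ⇒ leading (phase φ = -9.8°).

PF = 0.9855 (leading, φ = -9.8°)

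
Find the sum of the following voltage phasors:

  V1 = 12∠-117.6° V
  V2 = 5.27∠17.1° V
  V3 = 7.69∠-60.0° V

Step 1 — Convert each phasor to rectangular form:
  V1 = 12·(cos(-117.6°) + j·sin(-117.6°)) = -5.56 - j10.63 V
  V2 = 5.27·(cos(17.1°) + j·sin(17.1°)) = 5.037 + j1.55 V
  V3 = 7.69·(cos(-60.0°) + j·sin(-60.0°)) = 3.845 - j6.66 V
Step 2 — Sum components: V_total = 3.322 - j15.74 V.
Step 3 — Convert to polar: |V_total| = 16.09 V, ∠V_total = -78.1°.

V_total = 16.09∠-78.1° V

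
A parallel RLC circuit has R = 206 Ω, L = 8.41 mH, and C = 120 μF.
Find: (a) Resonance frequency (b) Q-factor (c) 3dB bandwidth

Step 1 — Resonance: ω₀ = 1/√(LC) = 1/√(0.00841·0.00012) = 995.4 rad/s.
Step 2 — f₀ = ω₀/(2π) = 158.4 Hz.
Step 3 — Parallel Q: Q = R/(ω₀L) = 206/(995.4·0.00841) = 24.61.
Step 4 — Bandwidth: Δω = ω₀/Q = 40.45 rad/s; BW = Δω/(2π) = 6.438 Hz.

(a) f₀ = 158.4 Hz  (b) Q = 24.61  (c) BW = 6.438 Hz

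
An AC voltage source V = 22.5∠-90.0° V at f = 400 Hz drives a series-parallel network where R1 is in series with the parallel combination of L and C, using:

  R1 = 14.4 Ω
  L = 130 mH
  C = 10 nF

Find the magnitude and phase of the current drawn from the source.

Step 1 — Angular frequency: ω = 2π·f = 2π·400 = 2513 rad/s.
Step 2 — Component impedances:
  R1: Z = R = 14.4 Ω
  L: Z = jωL = j·2513·0.13 = 0 + j326.7 Ω
  C: Z = 1/(jωC) = -j/(ω·C) = 0 - j3.979e+04 Ω
Step 3 — Parallel branch: L || C = 1/(1/L + 1/C) = 0 + j329.4 Ω.
Step 4 — Series with R1: Z_total = R1 + (L || C) = 14.4 + j329.4 Ω = 329.7∠87.5° Ω.
Step 5 — Source phasor: V = 22.5∠-90.0° V = 0 - j22.5 V.
Step 6 — Ohm's law: I = V / Z_total = (0 - j22.5) / (14.4 + j329.4) = -0.06817 - j0.00298 A.
Step 7 — Convert to polar: |I| = 0.06823 A, ∠I = -177.5°.

I = 0.06823∠-177.5° A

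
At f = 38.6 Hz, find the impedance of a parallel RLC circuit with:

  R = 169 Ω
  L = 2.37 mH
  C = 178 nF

Step 1 — Angular frequency: ω = 2π·f = 2π·38.6 = 242.5 rad/s.
Step 2 — Component impedances:
  R: Z = R = 169 Ω
  L: Z = jωL = j·242.5·0.00237 = 0 + j0.5748 Ω
  C: Z = 1/(jωC) = -j/(ω·C) = 0 - j2.316e+04 Ω
Step 3 — Parallel combination: 1/Z_total = 1/R + 1/L + 1/C; Z_total = 0.001955 + j0.5748 Ω = 0.5748∠89.8° Ω.

Z = 0.001955 + j0.5748 Ω = 0.5748∠89.8° Ω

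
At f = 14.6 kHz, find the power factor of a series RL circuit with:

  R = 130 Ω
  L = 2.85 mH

Step 1 — Angular frequency: ω = 2π·f = 2π·1.46e+04 = 9.173e+04 rad/s.
Step 2 — Component impedances:
  R: Z = R = 130 Ω
  L: Z = jωL = j·9.173e+04·0.00285 = 0 + j261.4 Ω
Step 3 — Series combination: Z_total = R + L = 130 + j261.4 Ω = 292∠63.6° Ω.
Step 4 — Power factor: PF = cos(φ) = Re(Z)/|Z| = 130/292 = 0.4452.
Step 5 — Type: Im(Z) = 261.4 ⇒ lagging (phase φ = 63.6°).

PF = 0.4452 (lagging, φ = 63.6°)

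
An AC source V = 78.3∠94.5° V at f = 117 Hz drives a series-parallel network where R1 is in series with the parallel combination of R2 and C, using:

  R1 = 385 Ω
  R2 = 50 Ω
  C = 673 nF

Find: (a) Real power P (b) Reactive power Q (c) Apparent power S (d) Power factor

Step 1 — Angular frequency: ω = 2π·f = 2π·117 = 735.1 rad/s.
Step 2 — Component impedances:
  R1: Z = R = 385 Ω
  R2: Z = R = 50 Ω
  C: Z = 1/(jωC) = -j/(ω·C) = 0 - j2021 Ω
Step 3 — Parallel branch: R2 || C = 1/(1/R2 + 1/C) = 49.97 - j1.236 Ω.
Step 4 — Series with R1: Z_total = R1 + (R2 || C) = 435 - j1.236 Ω = 435∠-0.2° Ω.
Step 5 — Source phasor: V = 78.3∠94.5° V = -6.143 + j78.06 V.
Step 6 — Current: I = V / Z = -0.01463 + j0.1794 A = 0.18∠94.7° A.
Step 7 — Complex power: S = V·I* = 14.09 - j0.04006 VA.
Step 8 — Real power: P = Re(S) = 14.09 W.
Step 9 — Reactive power: Q = Im(S) = -0.04006 VAR.
Step 10 — Apparent power: |S| = 14.09 VA.
Step 11 — Power factor: PF = P/|S| = 1 (leading).

(a) P = 14.09 W  (b) Q = -0.04006 VAR  (c) S = 14.09 VA  (d) PF = 1 (leading)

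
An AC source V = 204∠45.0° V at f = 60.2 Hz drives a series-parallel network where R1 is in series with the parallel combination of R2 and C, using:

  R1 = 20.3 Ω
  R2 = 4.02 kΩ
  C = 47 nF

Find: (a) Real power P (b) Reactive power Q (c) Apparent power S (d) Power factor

Step 1 — Angular frequency: ω = 2π·f = 2π·60.2 = 378.2 rad/s.
Step 2 — Component impedances:
  R1: Z = R = 20.3 Ω
  R2: Z = R = 4020 Ω
  C: Z = 1/(jωC) = -j/(ω·C) = 0 - j5.625e+04 Ω
Step 3 — Parallel branch: R2 || C = 1/(1/R2 + 1/C) = 4000 - j285.8 Ω.
Step 4 — Series with R1: Z_total = R1 + (R2 || C) = 4020 - j285.8 Ω = 4030∠-4.1° Ω.
Step 5 — Source phasor: V = 204∠45.0° V = 144.2 + j144.2 V.
Step 6 — Current: I = V / Z = 0.03316 + j0.03824 A = 0.05062∠49.1° A.
Step 7 — Complex power: S = V·I* = 10.3 - j0.7324 VA.
Step 8 — Real power: P = Re(S) = 10.3 W.
Step 9 — Reactive power: Q = Im(S) = -0.7324 VAR.
Step 10 — Apparent power: |S| = 10.33 VA.
Step 11 — Power factor: PF = P/|S| = 0.9975 (leading).

(a) P = 10.3 W  (b) Q = -0.7324 VAR  (c) S = 10.33 VA  (d) PF = 0.9975 (leading)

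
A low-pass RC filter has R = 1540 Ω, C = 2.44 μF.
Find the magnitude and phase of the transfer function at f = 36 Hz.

Step 1 — Angular frequency: ω = 2π·36 = 226.2 rad/s.
Step 2 — Transfer function: H(jω) = 1/(1 + jωRC).
Step 3 — Denominator: 1 + jωRC = 1 + j·226.2·1540·2.44e-06 = 1 + j0.8499.
Step 4 — H = 0.5806 - j0.4935.
Step 5 — Magnitude: |H| = 0.762 (-2.4 dB); phase: φ = -40.4°.

|H| = 0.762 (-2.4 dB), φ = -40.4°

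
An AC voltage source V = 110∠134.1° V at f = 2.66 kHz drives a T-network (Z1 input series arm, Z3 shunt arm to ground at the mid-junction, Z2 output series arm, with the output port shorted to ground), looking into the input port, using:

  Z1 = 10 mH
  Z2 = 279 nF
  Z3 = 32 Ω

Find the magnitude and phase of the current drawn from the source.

Step 1 — Angular frequency: ω = 2π·f = 2π·2660 = 1.671e+04 rad/s.
Step 2 — Component impedances:
  Z1: Z = jωL = j·1.671e+04·0.01 = 0 + j167.1 Ω
  Z2: Z = 1/(jωC) = -j/(ω·C) = 0 - j214.5 Ω
  Z3: Z = R = 32 Ω
Step 3 — With the output port shorted to ground, the output series arm Z2 runs from the junction to ground; the shunt arm Z3 also runs from the junction to ground. They appear in parallel: Z3 || Z2 = 31.3 - j4.671 Ω.
Step 4 — Series with input arm Z1: Z_in = Z1 + (Z3 || Z2) = 31.3 + j162.5 Ω = 165.5∠79.1° Ω.
Step 5 — Source phasor: V = 110∠134.1° V = -76.55 + j78.99 V.
Step 6 — Ohm's law: I = V / Z_total = (-76.55 + j78.99) / (31.3 + j162.5) = 0.3813 + j0.5447 A.
Step 7 — Convert to polar: |I| = 0.6649 A, ∠I = 55.0°.

I = 0.6649∠55.0° A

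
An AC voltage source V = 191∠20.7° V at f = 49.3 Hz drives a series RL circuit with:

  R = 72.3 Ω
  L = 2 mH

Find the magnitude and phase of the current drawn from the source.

Step 1 — Angular frequency: ω = 2π·f = 2π·49.3 = 309.8 rad/s.
Step 2 — Component impedances:
  R: Z = R = 72.3 Ω
  L: Z = jωL = j·309.8·0.002 = 0 + j0.6195 Ω
Step 3 — Series combination: Z_total = R + L = 72.3 + j0.6195 Ω = 72.3∠0.5° Ω.
Step 4 — Source phasor: V = 191∠20.7° V = 178.7 + j67.51 V.
Step 5 — Ohm's law: I = V / Z_total = (178.7 + j67.51) / (72.3 + j0.6195) = 2.479 + j0.9126 A.
Step 6 — Convert to polar: |I| = 2.642 A, ∠I = 20.2°.

I = 2.642∠20.2° A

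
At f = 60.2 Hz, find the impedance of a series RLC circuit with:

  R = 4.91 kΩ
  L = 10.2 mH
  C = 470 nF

Step 1 — Angular frequency: ω = 2π·f = 2π·60.2 = 378.2 rad/s.
Step 2 — Component impedances:
  R: Z = R = 4910 Ω
  L: Z = jωL = j·378.2·0.0102 = 0 + j3.858 Ω
  C: Z = 1/(jωC) = -j/(ω·C) = 0 - j5625 Ω
Step 3 — Series combination: Z_total = R + L + C = 4910 - j5621 Ω = 7464∠-48.9° Ω.

Z = 4910 - j5621 Ω = 7464∠-48.9° Ω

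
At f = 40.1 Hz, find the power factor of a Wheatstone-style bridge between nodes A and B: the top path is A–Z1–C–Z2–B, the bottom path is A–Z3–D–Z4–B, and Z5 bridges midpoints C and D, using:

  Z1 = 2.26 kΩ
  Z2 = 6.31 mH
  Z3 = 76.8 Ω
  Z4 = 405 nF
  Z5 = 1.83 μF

Step 1 — Angular frequency: ω = 2π·f = 2π·40.1 = 252 rad/s.
Step 2 — Component impedances:
  Z1: Z = R = 2260 Ω
  Z2: Z = jωL = j·252·0.00631 = 0 + j1.59 Ω
  Z3: Z = R = 76.8 Ω
  Z4: Z = 1/(jωC) = -j/(ω·C) = 0 - j9800 Ω
  Z5: Z = 1/(jωC) = -j/(ω·C) = 0 - j2169 Ω
Step 3 — Bridge requires nodal analysis (the Z5 bridge couples midpoints C and D, so the two paths cannot be reduced to a simple series/parallel combination). Setting node B to ground and injecting 1 A at node A, the 3-node admittance system at A, C, D solves to V_A = Z_AB = 874.7 - j1052 Ω = 1368∠-50.3° Ω.
Step 4 — Power factor: PF = cos(φ) = Re(Z)/|Z| = 874.7/1368 = 0.6394.
Step 5 — Type: Im(Z) = -1052 ⇒ leading (phase φ = -50.3°).

PF = 0.6394 (leading, φ = -50.3°)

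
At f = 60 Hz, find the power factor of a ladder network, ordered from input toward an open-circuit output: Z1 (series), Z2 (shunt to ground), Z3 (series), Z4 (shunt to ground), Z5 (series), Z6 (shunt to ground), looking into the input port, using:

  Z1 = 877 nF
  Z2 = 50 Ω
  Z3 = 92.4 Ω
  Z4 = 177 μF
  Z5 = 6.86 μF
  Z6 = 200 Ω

Step 1 — Angular frequency: ω = 2π·f = 2π·60 = 377 rad/s.
Step 2 — Component impedances:
  Z1: Z = 1/(jωC) = -j/(ω·C) = 0 - j3025 Ω
  Z2: Z = R = 50 Ω
  Z3: Z = R = 92.4 Ω
  Z4: Z = 1/(jωC) = -j/(ω·C) = 0 - j14.99 Ω
  Z5: Z = 1/(jωC) = -j/(ω·C) = 0 - j386.7 Ω
  Z6: Z = R = 200 Ω
Step 3 — Ladder network (open output): work backward from the far end, alternating series and parallel combinations. Z_in = 32.65 - j3026 Ω = 3027∠-89.4° Ω.
Step 4 — Power factor: PF = cos(φ) = Re(Z)/|Z| = 32.65/3027 = 0.01079.
Step 5 — Type: Im(Z) = -3026 ⇒ leading (phase φ = -89.4°).

PF = 0.01079 (leading, φ = -89.4°)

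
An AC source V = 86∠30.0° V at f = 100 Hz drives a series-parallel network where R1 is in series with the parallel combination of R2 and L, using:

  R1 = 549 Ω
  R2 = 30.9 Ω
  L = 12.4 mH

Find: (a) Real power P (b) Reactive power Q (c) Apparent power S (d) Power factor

Step 1 — Angular frequency: ω = 2π·f = 2π·100 = 628.3 rad/s.
Step 2 — Component impedances:
  R1: Z = R = 549 Ω
  R2: Z = R = 30.9 Ω
  L: Z = jωL = j·628.3·0.0124 = 0 + j7.791 Ω
Step 3 — Parallel branch: R2 || L = 1/(1/R2 + 1/L) = 1.847 + j7.325 Ω.
Step 4 — Series with R1: Z_total = R1 + (R2 || L) = 550.8 + j7.325 Ω = 550.9∠0.8° Ω.
Step 5 — Source phasor: V = 86∠30.0° V = 74.48 + j43 V.
Step 6 — Current: I = V / Z = 0.1362 + j0.07625 A = 0.1561∠29.2° A.
Step 7 — Complex power: S = V·I* = 13.42 + j0.1785 VA.
Step 8 — Real power: P = Re(S) = 13.42 W.
Step 9 — Reactive power: Q = Im(S) = 0.1785 VAR.
Step 10 — Apparent power: |S| = 13.43 VA.
Step 11 — Power factor: PF = P/|S| = 0.9999 (lagging).

(a) P = 13.42 W  (b) Q = 0.1785 VAR  (c) S = 13.43 VA  (d) PF = 0.9999 (lagging)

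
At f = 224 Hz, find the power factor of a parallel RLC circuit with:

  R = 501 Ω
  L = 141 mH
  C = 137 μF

Step 1 — Angular frequency: ω = 2π·f = 2π·224 = 1407 rad/s.
Step 2 — Component impedances:
  R: Z = R = 501 Ω
  L: Z = jωL = j·1407·0.141 = 0 + j198.4 Ω
  C: Z = 1/(jωC) = -j/(ω·C) = 0 - j5.186 Ω
Step 3 — Parallel combination: 1/Z_total = 1/R + 1/L + 1/C; Z_total = 0.0566 - j5.325 Ω = 5.325∠-89.4° Ω.
Step 4 — Power factor: PF = cos(φ) = Re(Z)/|Z| = 0.0566/5.325 = 0.01063.
Step 5 — Type: Im(Z) = -5.325 ⇒ leading (phase φ = -89.4°).

PF = 0.01063 (leading, φ = -89.4°)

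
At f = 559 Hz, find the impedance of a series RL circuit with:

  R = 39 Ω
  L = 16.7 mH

Step 1 — Angular frequency: ω = 2π·f = 2π·559 = 3512 rad/s.
Step 2 — Component impedances:
  R: Z = R = 39 Ω
  L: Z = jωL = j·3512·0.0167 = 0 + j58.66 Ω
Step 3 — Series combination: Z_total = R + L = 39 + j58.66 Ω = 70.44∠56.4° Ω.

Z = 39 + j58.66 Ω = 70.44∠56.4° Ω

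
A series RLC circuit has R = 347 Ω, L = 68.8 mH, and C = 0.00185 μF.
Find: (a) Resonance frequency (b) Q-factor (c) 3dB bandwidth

Step 1 — Resonance condition Im(Z)=0 gives ω₀ = 1/√(LC).
Step 2 — ω₀ = 1/√(0.0688·1.85e-09) = 8.864e+04 rad/s.
Step 3 — f₀ = ω₀/(2π) = 1.411e+04 Hz.
Step 4 — Series Q: Q = ω₀L/R = 8.864e+04·0.0688/347 = 17.57.
Step 5 — 3dB bandwidth: Δω = ω₀/Q = 5044 rad/s; BW = Δω/(2π) = 802.7 Hz.

(a) f₀ = 1.411e+04 Hz  (b) Q = 17.57  (c) BW = 802.7 Hz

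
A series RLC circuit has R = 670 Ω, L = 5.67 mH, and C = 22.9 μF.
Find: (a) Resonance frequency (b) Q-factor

Step 1 — Resonance condition Im(Z)=0 gives ω₀ = 1/√(LC).
Step 2 — ω₀ = 1/√(0.00567·2.29e-05) = 2775 rad/s.
Step 3 — f₀ = ω₀/(2π) = 441.7 Hz.
Step 4 — Series Q: Q = ω₀L/R = 2775·0.00567/670 = 0.02349.

(a) f₀ = 441.7 Hz  (b) Q = 0.02349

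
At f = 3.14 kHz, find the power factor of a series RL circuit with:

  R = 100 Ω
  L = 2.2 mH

Step 1 — Angular frequency: ω = 2π·f = 2π·3140 = 1.973e+04 rad/s.
Step 2 — Component impedances:
  R: Z = R = 100 Ω
  L: Z = jωL = j·1.973e+04·0.0022 = 0 + j43.4 Ω
Step 3 — Series combination: Z_total = R + L = 100 + j43.4 Ω = 109∠23.5° Ω.
Step 4 — Power factor: PF = cos(φ) = Re(Z)/|Z| = 100/109.01 = 0.9173.
Step 5 — Type: Im(Z) = 43.4 ⇒ lagging (phase φ = 23.5°).

PF = 0.9173 (lagging, φ = 23.5°)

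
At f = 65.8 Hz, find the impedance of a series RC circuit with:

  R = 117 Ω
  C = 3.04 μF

Step 1 — Angular frequency: ω = 2π·f = 2π·65.8 = 413.4 rad/s.
Step 2 — Component impedances:
  R: Z = R = 117 Ω
  C: Z = 1/(jωC) = -j/(ω·C) = 0 - j795.6 Ω
Step 3 — Series combination: Z_total = R + C = 117 - j795.6 Ω = 804.2∠-81.6° Ω.

Z = 117 - j795.6 Ω = 804.2∠-81.6° Ω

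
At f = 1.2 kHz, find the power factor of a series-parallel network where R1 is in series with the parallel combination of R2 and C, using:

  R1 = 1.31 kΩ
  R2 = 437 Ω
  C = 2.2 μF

Step 1 — Angular frequency: ω = 2π·f = 2π·1200 = 7540 rad/s.
Step 2 — Component impedances:
  R1: Z = R = 1310 Ω
  R2: Z = R = 437 Ω
  C: Z = 1/(jωC) = -j/(ω·C) = 0 - j60.29 Ω
Step 3 — Parallel branch: R2 || C = 1/(1/R2 + 1/C) = 8.161 - j59.16 Ω.
Step 4 — Series with R1: Z_total = R1 + (R2 || C) = 1318 - j59.16 Ω = 1319∠-2.6° Ω.
Step 5 — Power factor: PF = cos(φ) = Re(Z)/|Z| = 1318.2/1319.5 = 0.999.
Step 6 — Type: Im(Z) = -59.16 ⇒ leading (phase φ = -2.6°).

PF = 0.999 (leading, φ = -2.6°)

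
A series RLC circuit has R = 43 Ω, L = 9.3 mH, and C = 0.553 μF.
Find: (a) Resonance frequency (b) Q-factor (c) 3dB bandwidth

Step 1 — Resonance: ω₀ = 1/√(LC) = 1/√(0.0093·5.53e-07) = 1.394e+04 rad/s.
Step 2 — f₀ = ω₀/(2π) = 2219 Hz.
Step 3 — Series Q: Q = ω₀L/R = 1.394e+04·0.0093/43 = 3.016.
Step 4 — Bandwidth: Δω = ω₀/Q = 4624 rad/s; BW = Δω/(2π) = 735.9 Hz.

(a) f₀ = 2219 Hz  (b) Q = 3.016  (c) BW = 735.9 Hz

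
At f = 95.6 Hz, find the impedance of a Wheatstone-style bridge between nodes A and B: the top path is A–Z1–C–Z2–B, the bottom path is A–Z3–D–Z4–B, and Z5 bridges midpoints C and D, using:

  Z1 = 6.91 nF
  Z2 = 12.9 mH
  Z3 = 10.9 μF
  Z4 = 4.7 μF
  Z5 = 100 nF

Step 1 — Angular frequency: ω = 2π·f = 2π·95.6 = 600.7 rad/s.
Step 2 — Component impedances:
  Z1: Z = 1/(jωC) = -j/(ω·C) = 0 - j2.409e+05 Ω
  Z2: Z = jωL = j·600.7·0.0129 = 0 + j7.749 Ω
  Z3: Z = 1/(jωC) = -j/(ω·C) = 0 - j152.7 Ω
  Z4: Z = 1/(jωC) = -j/(ω·C) = 0 - j354.2 Ω
  Z5: Z = 1/(jωC) = -j/(ω·C) = 0 - j1.665e+04 Ω
Step 3 — Bridge requires nodal analysis (the Z5 bridge couples midpoints C and D, so the two paths cannot be reduced to a simple series/parallel combination). Setting node B to ground and injecting 1 A at node A, the 3-node admittance system at A, C, D solves to V_A = Z_AB = 0 - j498.5 Ω = 498.5∠-90.0° Ω.

Z = 0 - j498.5 Ω = 498.5∠-90.0° Ω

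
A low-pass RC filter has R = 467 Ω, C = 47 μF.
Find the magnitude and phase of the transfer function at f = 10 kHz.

Step 1 — Angular frequency: ω = 2π·1e+04 = 6.283e+04 rad/s.
Step 2 — Transfer function: H(jω) = 1/(1 + jωRC).
Step 3 — Denominator: 1 + jωRC = 1 + j·6.283e+04·467·4.7e-05 = 1 + j1379.
Step 4 — H = 5.258e-07 - j0.0007251.
Step 5 — Magnitude: |H| = 0.0007251 (-62.8 dB); phase: φ = -90.0°.

|H| = 0.0007251 (-62.8 dB), φ = -90.0°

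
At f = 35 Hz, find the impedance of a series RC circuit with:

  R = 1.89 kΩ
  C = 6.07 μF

Step 1 — Angular frequency: ω = 2π·f = 2π·35 = 219.9 rad/s.
Step 2 — Component impedances:
  R: Z = R = 1890 Ω
  C: Z = 1/(jωC) = -j/(ω·C) = 0 - j749.1 Ω
Step 3 — Series combination: Z_total = R + C = 1890 - j749.1 Ω = 2033∠-21.6° Ω.

Z = 1890 - j749.1 Ω = 2033∠-21.6° Ω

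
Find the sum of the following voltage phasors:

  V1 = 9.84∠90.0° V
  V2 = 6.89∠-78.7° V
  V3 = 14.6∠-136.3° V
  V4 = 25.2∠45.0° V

Step 1 — Convert each phasor to rectangular form:
  V1 = 9.84·(cos(90.0°) + j·sin(90.0°)) = 0 + j9.84 V
  V2 = 6.89·(cos(-78.7°) + j·sin(-78.7°)) = 1.35 - j6.756 V
  V3 = 14.6·(cos(-136.3°) + j·sin(-136.3°)) = -10.56 - j10.09 V
  V4 = 25.2·(cos(45.0°) + j·sin(45.0°)) = 17.82 + j17.82 V
Step 2 — Sum components: V_total = 8.614 + j10.82 V.
Step 3 — Convert to polar: |V_total| = 13.83 V, ∠V_total = 51.5°.

V_total = 13.83∠51.5° V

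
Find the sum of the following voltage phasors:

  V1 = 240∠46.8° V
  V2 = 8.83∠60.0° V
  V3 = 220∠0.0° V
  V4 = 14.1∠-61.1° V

Step 1 — Convert each phasor to rectangular form:
  V1 = 240·(cos(46.8°) + j·sin(46.8°)) = 164.3 + j175 V
  V2 = 8.83·(cos(60.0°) + j·sin(60.0°)) = 4.415 + j7.647 V
  V3 = 220·(cos(0.0°) + j·sin(0.0°)) = 220 V
  V4 = 14.1·(cos(-61.1°) + j·sin(-61.1°)) = 6.814 - j12.34 V
Step 2 — Sum components: V_total = 395.5 + j170.3 V.
Step 3 — Convert to polar: |V_total| = 430.6 V, ∠V_total = 23.3°.

V_total = 430.6∠23.3° V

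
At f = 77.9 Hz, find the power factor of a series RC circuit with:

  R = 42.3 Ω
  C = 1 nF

Step 1 — Angular frequency: ω = 2π·f = 2π·77.9 = 489.5 rad/s.
Step 2 — Component impedances:
  R: Z = R = 42.3 Ω
  C: Z = 1/(jωC) = -j/(ω·C) = 0 - j2.043e+06 Ω
Step 3 — Series combination: Z_total = R + C = 42.3 - j2.043e+06 Ω = 2.043e+06∠-90.0° Ω.
Step 4 — Power factor: PF = cos(φ) = Re(Z)/|Z| = 42.3/2.043e+06 = 2.07e-05.
Step 5 — Type: Im(Z) = -2.043e+06 ⇒ leading (phase φ = -90.0°).

PF = 2.07e-05 (leading, φ = -90.0°)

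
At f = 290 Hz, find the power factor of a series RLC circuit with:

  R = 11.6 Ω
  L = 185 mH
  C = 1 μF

Step 1 — Angular frequency: ω = 2π·f = 2π·290 = 1822 rad/s.
Step 2 — Component impedances:
  R: Z = R = 11.6 Ω
  L: Z = jωL = j·1822·0.185 = 0 + j337.1 Ω
  C: Z = 1/(jωC) = -j/(ω·C) = 0 - j548.8 Ω
Step 3 — Series combination: Z_total = R + L + C = 11.6 - j211.7 Ω = 212∠-86.9° Ω.
Step 4 — Power factor: PF = cos(φ) = Re(Z)/|Z| = 11.6/212.03 = 0.05471.
Step 5 — Type: Im(Z) = -211.7 ⇒ leading (phase φ = -86.9°).

PF = 0.05471 (leading, φ = -86.9°)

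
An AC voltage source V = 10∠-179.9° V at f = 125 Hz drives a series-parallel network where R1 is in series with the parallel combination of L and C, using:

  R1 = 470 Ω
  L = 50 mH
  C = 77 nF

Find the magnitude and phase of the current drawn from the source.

Step 1 — Angular frequency: ω = 2π·f = 2π·125 = 785.4 rad/s.
Step 2 — Component impedances:
  R1: Z = R = 470 Ω
  L: Z = jωL = j·785.4·0.05 = 0 + j39.27 Ω
  C: Z = 1/(jωC) = -j/(ω·C) = 0 - j1.654e+04 Ω
Step 3 — Parallel branch: L || C = 1/(1/L + 1/C) = 0 + j39.36 Ω.
Step 4 — Series with R1: Z_total = R1 + (L || C) = 470 + j39.36 Ω = 471.6∠4.8° Ω.
Step 5 — Source phasor: V = 10∠-179.9° V = -10 - j0.01745 V.
Step 6 — Ohm's law: I = V / Z_total = (-10 - j0.01745) / (470 + j39.36) = -0.02113 + j0.001733 A.
Step 7 — Convert to polar: |I| = 0.0212 A, ∠I = 175.3°.

I = 0.0212∠175.3° A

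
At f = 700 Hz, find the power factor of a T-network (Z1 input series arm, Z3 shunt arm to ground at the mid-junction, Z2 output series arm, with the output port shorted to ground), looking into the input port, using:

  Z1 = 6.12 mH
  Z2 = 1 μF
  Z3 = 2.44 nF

Step 1 — Angular frequency: ω = 2π·f = 2π·700 = 4398 rad/s.
Step 2 — Component impedances:
  Z1: Z = jωL = j·4398·0.00612 = 0 + j26.92 Ω
  Z2: Z = 1/(jωC) = -j/(ω·C) = 0 - j227.4 Ω
  Z3: Z = 1/(jωC) = -j/(ω·C) = 0 - j9.318e+04 Ω
Step 3 — With the output port shorted to ground, the output series arm Z2 runs from the junction to ground; the shunt arm Z3 also runs from the junction to ground. They appear in parallel: Z3 || Z2 = 0 - j226.8 Ω.
Step 4 — Series with input arm Z1: Z_in = Z1 + (Z3 || Z2) = 0 - j199.9 Ω = 199.9∠-90.0° Ω.
Step 5 — Power factor: PF = cos(φ) = Re(Z)/|Z| = 0/199.9 = 0.
Step 6 — Type: Im(Z) = -199.9 ⇒ leading (phase φ = -90.0°).

PF = 0 (leading, φ = -90.0°)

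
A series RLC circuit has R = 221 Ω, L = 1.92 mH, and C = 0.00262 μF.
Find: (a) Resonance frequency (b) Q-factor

Step 1 — Resonance condition Im(Z)=0 gives ω₀ = 1/√(LC).
Step 2 — ω₀ = 1/√(0.00192·2.62e-09) = 4.459e+05 rad/s.
Step 3 — f₀ = ω₀/(2π) = 7.096e+04 Hz.
Step 4 — Series Q: Q = ω₀L/R = 4.459e+05·0.00192/221 = 3.874.

(a) f₀ = 7.096e+04 Hz  (b) Q = 3.874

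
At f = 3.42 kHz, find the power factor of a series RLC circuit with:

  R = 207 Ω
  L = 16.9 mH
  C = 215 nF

Step 1 — Angular frequency: ω = 2π·f = 2π·3420 = 2.149e+04 rad/s.
Step 2 — Component impedances:
  R: Z = R = 207 Ω
  L: Z = jωL = j·2.149e+04·0.0169 = 0 + j363.2 Ω
  C: Z = 1/(jωC) = -j/(ω·C) = 0 - j216.4 Ω
Step 3 — Series combination: Z_total = R + L + C = 207 + j146.7 Ω = 253.7∠35.3° Ω.
Step 4 — Power factor: PF = cos(φ) = Re(Z)/|Z| = 207/253.7 = 0.8159.
Step 5 — Type: Im(Z) = 146.7 ⇒ lagging (phase φ = 35.3°).

PF = 0.8159 (lagging, φ = 35.3°)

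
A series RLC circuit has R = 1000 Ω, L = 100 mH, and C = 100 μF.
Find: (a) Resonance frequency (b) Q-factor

Step 1 — Resonance condition Im(Z)=0 gives ω₀ = 1/√(LC).
Step 2 — ω₀ = 1/√(0.1·0.0001) = 316.2 rad/s.
Step 3 — f₀ = ω₀/(2π) = 50.33 Hz.
Step 4 — Series Q: Q = ω₀L/R = 316.2·0.1/1000 = 0.03162.

(a) f₀ = 50.33 Hz  (b) Q = 0.03162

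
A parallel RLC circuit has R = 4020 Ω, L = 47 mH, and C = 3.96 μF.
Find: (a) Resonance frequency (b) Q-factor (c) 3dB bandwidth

Step 1 — Resonance: ω₀ = 1/√(LC) = 1/√(0.047·3.96e-06) = 2318 rad/s.
Step 2 — f₀ = ω₀/(2π) = 368.9 Hz.
Step 3 — Parallel Q: Q = R/(ω₀L) = 4020/(2318·0.047) = 36.9.
Step 4 — Bandwidth: Δω = ω₀/Q = 62.82 rad/s; BW = Δω/(2π) = 9.998 Hz.

(a) f₀ = 368.9 Hz  (b) Q = 36.9  (c) BW = 9.998 Hz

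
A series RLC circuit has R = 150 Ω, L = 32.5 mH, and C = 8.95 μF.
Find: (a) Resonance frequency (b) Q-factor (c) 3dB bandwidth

Step 1 — Resonance: ω₀ = 1/√(LC) = 1/√(0.0325·8.95e-06) = 1854 rad/s.
Step 2 — f₀ = ω₀/(2π) = 295.1 Hz.
Step 3 — Series Q: Q = ω₀L/R = 1854·0.0325/150 = 0.4017.
Step 4 — Bandwidth: Δω = ω₀/Q = 4615 rad/s; BW = Δω/(2π) = 734.6 Hz.

(a) f₀ = 295.1 Hz  (b) Q = 0.4017  (c) BW = 734.6 Hz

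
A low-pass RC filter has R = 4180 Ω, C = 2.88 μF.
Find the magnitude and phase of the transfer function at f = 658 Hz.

Step 1 — Angular frequency: ω = 2π·658 = 4134 rad/s.
Step 2 — Transfer function: H(jω) = 1/(1 + jωRC).
Step 3 — Denominator: 1 + jωRC = 1 + j·4134·4180·2.88e-06 = 1 + j49.77.
Step 4 — H = 0.0004035 - j0.02008.
Step 5 — Magnitude: |H| = 0.02009 (-33.9 dB); phase: φ = -88.8°.

|H| = 0.02009 (-33.9 dB), φ = -88.8°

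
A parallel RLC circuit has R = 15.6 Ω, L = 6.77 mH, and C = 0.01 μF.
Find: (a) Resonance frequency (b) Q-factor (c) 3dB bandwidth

Step 1 — Resonance: ω₀ = 1/√(LC) = 1/√(0.00677·1e-08) = 1.215e+05 rad/s.
Step 2 — f₀ = ω₀/(2π) = 1.934e+04 Hz.
Step 3 — Parallel Q: Q = R/(ω₀L) = 15.6/(1.215e+05·0.00677) = 0.01896.
Step 4 — Bandwidth: Δω = ω₀/Q = 6.41e+06 rad/s; BW = Δω/(2π) = 1.02e+06 Hz.

(a) f₀ = 1.934e+04 Hz  (b) Q = 0.01896  (c) BW = 1.02e+06 Hz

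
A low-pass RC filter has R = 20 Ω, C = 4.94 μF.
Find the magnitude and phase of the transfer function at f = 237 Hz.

Step 1 — Angular frequency: ω = 2π·237 = 1489 rad/s.
Step 2 — Transfer function: H(jω) = 1/(1 + jωRC).
Step 3 — Denominator: 1 + jωRC = 1 + j·1489·20·4.94e-06 = 1 + j0.1471.
Step 4 — H = 0.9788 - j0.144.
Step 5 — Magnitude: |H| = 0.9893 (-0.1 dB); phase: φ = -8.4°.

|H| = 0.9893 (-0.1 dB), φ = -8.4°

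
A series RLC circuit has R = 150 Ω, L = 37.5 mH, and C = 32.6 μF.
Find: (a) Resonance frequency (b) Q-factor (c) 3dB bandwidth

Step 1 — Resonance: ω₀ = 1/√(LC) = 1/√(0.0375·3.26e-05) = 904.4 rad/s.
Step 2 — f₀ = ω₀/(2π) = 143.9 Hz.
Step 3 — Series Q: Q = ω₀L/R = 904.4·0.0375/150 = 0.2261.
Step 4 — Bandwidth: Δω = ω₀/Q = 4000 rad/s; BW = Δω/(2π) = 636.6 Hz.

(a) f₀ = 143.9 Hz  (b) Q = 0.2261  (c) BW = 636.6 Hz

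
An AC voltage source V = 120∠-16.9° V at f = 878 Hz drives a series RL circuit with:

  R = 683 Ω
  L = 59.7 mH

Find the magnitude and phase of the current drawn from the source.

Step 1 — Angular frequency: ω = 2π·f = 2π·878 = 5517 rad/s.
Step 2 — Component impedances:
  R: Z = R = 683 Ω
  L: Z = jωL = j·5517·0.0597 = 0 + j329.3 Ω
Step 3 — Series combination: Z_total = R + L = 683 + j329.3 Ω = 758.3∠25.7° Ω.
Step 4 — Source phasor: V = 120∠-16.9° V = 114.8 - j34.88 V.
Step 5 — Ohm's law: I = V / Z_total = (114.8 - j34.88) / (683 + j329.3) = 0.1164 - j0.1072 A.
Step 6 — Convert to polar: |I| = 0.1583 A, ∠I = -42.6°.

I = 0.1583∠-42.6° A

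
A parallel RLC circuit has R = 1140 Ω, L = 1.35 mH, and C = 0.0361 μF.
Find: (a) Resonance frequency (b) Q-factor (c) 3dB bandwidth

Step 1 — Resonance: ω₀ = 1/√(LC) = 1/√(0.00135·3.61e-08) = 1.432e+05 rad/s.
Step 2 — f₀ = ω₀/(2π) = 2.28e+04 Hz.
Step 3 — Parallel Q: Q = R/(ω₀L) = 1140/(1.432e+05·0.00135) = 5.895.
Step 4 — Bandwidth: Δω = ω₀/Q = 2.43e+04 rad/s; BW = Δω/(2π) = 3867 Hz.

(a) f₀ = 2.28e+04 Hz  (b) Q = 5.895  (c) BW = 3867 Hz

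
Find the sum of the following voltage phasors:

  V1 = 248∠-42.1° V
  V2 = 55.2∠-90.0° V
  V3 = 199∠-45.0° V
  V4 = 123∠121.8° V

Step 1 — Convert each phasor to rectangular form:
  V1 = 248·(cos(-42.1°) + j·sin(-42.1°)) = 184 - j166.3 V
  V2 = 55.2·(cos(-90.0°) + j·sin(-90.0°)) = 0 - j55.2 V
  V3 = 199·(cos(-45.0°) + j·sin(-45.0°)) = 140.7 - j140.7 V
  V4 = 123·(cos(121.8°) + j·sin(121.8°)) = -64.82 + j104.5 V
Step 2 — Sum components: V_total = 259.9 - j257.6 V.
Step 3 — Convert to polar: |V_total| = 366 V, ∠V_total = -44.7°.

V_total = 366∠-44.7° V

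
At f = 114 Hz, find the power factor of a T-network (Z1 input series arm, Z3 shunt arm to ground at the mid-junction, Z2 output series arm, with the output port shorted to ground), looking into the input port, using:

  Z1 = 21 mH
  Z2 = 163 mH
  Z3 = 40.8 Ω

Step 1 — Angular frequency: ω = 2π·f = 2π·114 = 716.3 rad/s.
Step 2 — Component impedances:
  Z1: Z = jωL = j·716.3·0.021 = 0 + j15.04 Ω
  Z2: Z = jωL = j·716.3·0.163 = 0 + j116.8 Ω
  Z3: Z = R = 40.8 Ω
Step 3 — With the output port shorted to ground, the output series arm Z2 runs from the junction to ground; the shunt arm Z3 also runs from the junction to ground. They appear in parallel: Z3 || Z2 = 36.36 + j12.71 Ω.
Step 4 — Series with input arm Z1: Z_in = Z1 + (Z3 || Z2) = 36.36 + j27.75 Ω = 45.74∠37.3° Ω.
Step 5 — Power factor: PF = cos(φ) = Re(Z)/|Z| = 36.36/45.738 = 0.795.
Step 6 — Type: Im(Z) = 27.75 ⇒ lagging (phase φ = 37.3°).

PF = 0.795 (lagging, φ = 37.3°)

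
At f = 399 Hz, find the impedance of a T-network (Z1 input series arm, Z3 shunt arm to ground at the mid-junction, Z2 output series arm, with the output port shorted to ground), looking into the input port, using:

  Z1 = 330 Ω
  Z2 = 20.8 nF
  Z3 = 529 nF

Step 1 — Angular frequency: ω = 2π·f = 2π·399 = 2507 rad/s.
Step 2 — Component impedances:
  Z1: Z = R = 330 Ω
  Z2: Z = 1/(jωC) = -j/(ω·C) = 0 - j1.918e+04 Ω
  Z3: Z = 1/(jωC) = -j/(ω·C) = 0 - j754 Ω
Step 3 — With the output port shorted to ground, the output series arm Z2 runs from the junction to ground; the shunt arm Z3 also runs from the junction to ground. They appear in parallel: Z3 || Z2 = 0 - j725.5 Ω.
Step 4 — Series with input arm Z1: Z_in = Z1 + (Z3 || Z2) = 330 - j725.5 Ω = 797∠-65.5° Ω.

Z = 330 - j725.5 Ω = 797∠-65.5° Ω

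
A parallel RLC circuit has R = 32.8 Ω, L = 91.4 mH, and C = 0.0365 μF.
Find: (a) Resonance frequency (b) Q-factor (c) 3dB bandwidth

Step 1 — Resonance: ω₀ = 1/√(LC) = 1/√(0.0914·3.65e-08) = 1.731e+04 rad/s.
Step 2 — f₀ = ω₀/(2π) = 2756 Hz.
Step 3 — Parallel Q: Q = R/(ω₀L) = 32.8/(1.731e+04·0.0914) = 0.02073.
Step 4 — Bandwidth: Δω = ω₀/Q = 8.353e+05 rad/s; BW = Δω/(2π) = 1.329e+05 Hz.

(a) f₀ = 2756 Hz  (b) Q = 0.02073  (c) BW = 1.329e+05 Hz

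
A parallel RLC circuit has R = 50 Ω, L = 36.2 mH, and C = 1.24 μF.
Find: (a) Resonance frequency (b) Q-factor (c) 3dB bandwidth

Step 1 — Resonance: ω₀ = 1/√(LC) = 1/√(0.0362·1.24e-06) = 4720 rad/s.
Step 2 — f₀ = ω₀/(2π) = 751.2 Hz.
Step 3 — Parallel Q: Q = R/(ω₀L) = 50/(4720·0.0362) = 0.2926.
Step 4 — Bandwidth: Δω = ω₀/Q = 1.613e+04 rad/s; BW = Δω/(2π) = 2567 Hz.

(a) f₀ = 751.2 Hz  (b) Q = 0.2926  (c) BW = 2567 Hz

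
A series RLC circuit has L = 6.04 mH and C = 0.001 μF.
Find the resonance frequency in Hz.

Step 1 — Resonance condition Im(Z)=0 gives ω₀ = 1/√(LC).
Step 2 — ω₀ = 1/√(0.00604·1e-09) = 4.069e+05 rad/s.
Step 3 — f₀ = ω₀/(2π) = 6.476e+04 Hz.

f₀ = 6.476e+04 Hz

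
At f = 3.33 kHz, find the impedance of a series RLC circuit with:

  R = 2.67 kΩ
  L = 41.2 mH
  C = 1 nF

Step 1 — Angular frequency: ω = 2π·f = 2π·3330 = 2.092e+04 rad/s.
Step 2 — Component impedances:
  R: Z = R = 2670 Ω
  L: Z = jωL = j·2.092e+04·0.0412 = 0 + j862 Ω
  C: Z = 1/(jωC) = -j/(ω·C) = 0 - j4.779e+04 Ω
Step 3 — Series combination: Z_total = R + L + C = 2670 - j4.693e+04 Ω = 4.701e+04∠-86.7° Ω.

Z = 2670 - j4.693e+04 Ω = 4.701e+04∠-86.7° Ω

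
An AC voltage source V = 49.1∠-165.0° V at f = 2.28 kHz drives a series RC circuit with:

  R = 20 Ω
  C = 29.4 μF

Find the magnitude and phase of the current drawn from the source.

Step 1 — Angular frequency: ω = 2π·f = 2π·2280 = 1.433e+04 rad/s.
Step 2 — Component impedances:
  R: Z = R = 20 Ω
  C: Z = 1/(jωC) = -j/(ω·C) = 0 - j2.374 Ω
Step 3 — Series combination: Z_total = R + C = 20 - j2.374 Ω = 20.14∠-6.8° Ω.
Step 4 — Source phasor: V = 49.1∠-165.0° V = -47.43 - j12.71 V.
Step 5 — Ohm's law: I = V / Z_total = (-47.43 - j12.71) / (20 - j2.374) = -2.264 - j0.9042 A.
Step 6 — Convert to polar: |I| = 2.438 A, ∠I = -158.2°.

I = 2.438∠-158.2° A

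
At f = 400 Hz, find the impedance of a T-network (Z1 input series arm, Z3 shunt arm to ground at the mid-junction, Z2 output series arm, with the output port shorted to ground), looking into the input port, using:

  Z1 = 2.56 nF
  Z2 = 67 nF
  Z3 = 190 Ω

Step 1 — Angular frequency: ω = 2π·f = 2π·400 = 2513 rad/s.
Step 2 — Component impedances:
  Z1: Z = 1/(jωC) = -j/(ω·C) = 0 - j1.554e+05 Ω
  Z2: Z = 1/(jωC) = -j/(ω·C) = 0 - j5939 Ω
  Z3: Z = R = 190 Ω
Step 3 — With the output port shorted to ground, the output series arm Z2 runs from the junction to ground; the shunt arm Z3 also runs from the junction to ground. They appear in parallel: Z3 || Z2 = 189.8 - j6.073 Ω.
Step 4 — Series with input arm Z1: Z_in = Z1 + (Z3 || Z2) = 189.8 - j1.554e+05 Ω = 1.554e+05∠-89.9° Ω.

Z = 189.8 - j1.554e+05 Ω = 1.554e+05∠-89.9° Ω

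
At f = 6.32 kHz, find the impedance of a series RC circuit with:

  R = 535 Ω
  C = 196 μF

Step 1 — Angular frequency: ω = 2π·f = 2π·6320 = 3.971e+04 rad/s.
Step 2 — Component impedances:
  R: Z = R = 535 Ω
  C: Z = 1/(jωC) = -j/(ω·C) = 0 - j0.1285 Ω
Step 3 — Series combination: Z_total = R + C = 535 - j0.1285 Ω = 535∠-0.0° Ω.

Z = 535 - j0.1285 Ω = 535∠-0.0° Ω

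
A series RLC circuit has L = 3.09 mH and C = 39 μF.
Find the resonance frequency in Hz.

Step 1 — Resonance condition Im(Z)=0 gives ω₀ = 1/√(LC).
Step 2 — ω₀ = 1/√(0.00309·3.9e-05) = 2881 rad/s.
Step 3 — f₀ = ω₀/(2π) = 458.5 Hz.

f₀ = 458.5 Hz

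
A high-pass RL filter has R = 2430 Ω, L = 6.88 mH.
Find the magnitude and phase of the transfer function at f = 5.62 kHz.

Step 1 — Angular frequency: ω = 2π·5620 = 3.531e+04 rad/s.
Step 2 — Transfer function: H(jω) = jωL/(R + jωL).
Step 3 — Numerator jωL = j·242.9; denominator R + jωL = 2430 + j242.9.
Step 4 — H = 0.009896 + j0.09899.
Step 5 — Magnitude: |H| = 0.09948 (-20.0 dB); phase: φ = 84.3°.

|H| = 0.09948 (-20.0 dB), φ = 84.3°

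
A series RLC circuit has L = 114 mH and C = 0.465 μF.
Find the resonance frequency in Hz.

Step 1 — Resonance condition Im(Z)=0 gives ω₀ = 1/√(LC).
Step 2 — ω₀ = 1/√(0.114·4.65e-07) = 4343 rad/s.
Step 3 — f₀ = ω₀/(2π) = 691.3 Hz.

f₀ = 691.3 Hz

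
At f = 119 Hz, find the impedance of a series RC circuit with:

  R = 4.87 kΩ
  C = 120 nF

Step 1 — Angular frequency: ω = 2π·f = 2π·119 = 747.7 rad/s.
Step 2 — Component impedances:
  R: Z = R = 4870 Ω
  C: Z = 1/(jωC) = -j/(ω·C) = 0 - j1.115e+04 Ω
Step 3 — Series combination: Z_total = R + C = 4870 - j1.115e+04 Ω = 1.216e+04∠-66.4° Ω.

Z = 4870 - j1.115e+04 Ω = 1.216e+04∠-66.4° Ω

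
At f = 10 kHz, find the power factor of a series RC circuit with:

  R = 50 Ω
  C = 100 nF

Step 1 — Angular frequency: ω = 2π·f = 2π·1e+04 = 6.283e+04 rad/s.
Step 2 — Component impedances:
  R: Z = R = 50 Ω
  C: Z = 1/(jωC) = -j/(ω·C) = 0 - j159.2 Ω
Step 3 — Series combination: Z_total = R + C = 50 - j159.2 Ω = 166.8∠-72.6° Ω.
Step 4 — Power factor: PF = cos(φ) = Re(Z)/|Z| = 50/166.82 = 0.2997.
Step 5 — Type: Im(Z) = -159.2 ⇒ leading (phase φ = -72.6°).

PF = 0.2997 (leading, φ = -72.6°)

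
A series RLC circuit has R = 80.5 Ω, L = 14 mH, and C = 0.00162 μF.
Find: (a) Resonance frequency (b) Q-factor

Step 1 — Resonance condition Im(Z)=0 gives ω₀ = 1/√(LC).
Step 2 — ω₀ = 1/√(0.014·1.62e-09) = 2.1e+05 rad/s.
Step 3 — f₀ = ω₀/(2π) = 3.342e+04 Hz.
Step 4 — Series Q: Q = ω₀L/R = 2.1e+05·0.014/80.5 = 36.52.

(a) f₀ = 3.342e+04 Hz  (b) Q = 36.52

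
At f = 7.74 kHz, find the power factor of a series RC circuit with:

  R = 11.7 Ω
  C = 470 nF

Step 1 — Angular frequency: ω = 2π·f = 2π·7740 = 4.863e+04 rad/s.
Step 2 — Component impedances:
  R: Z = R = 11.7 Ω
  C: Z = 1/(jωC) = -j/(ω·C) = 0 - j43.75 Ω
Step 3 — Series combination: Z_total = R + C = 11.7 - j43.75 Ω = 45.29∠-75.0° Ω.
Step 4 — Power factor: PF = cos(φ) = Re(Z)/|Z| = 11.7/45.29 = 0.2583.
Step 5 — Type: Im(Z) = -43.75 ⇒ leading (phase φ = -75.0°).

PF = 0.2583 (leading, φ = -75.0°)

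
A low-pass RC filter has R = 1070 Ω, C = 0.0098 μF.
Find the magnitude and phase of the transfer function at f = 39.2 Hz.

Step 1 — Angular frequency: ω = 2π·39.2 = 246.3 rad/s.
Step 2 — Transfer function: H(jω) = 1/(1 + jωRC).
Step 3 — Denominator: 1 + jωRC = 1 + j·246.3·1070·9.8e-09 = 1 + j0.002583.
Step 4 — H = 1 - j0.002583.
Step 5 — Magnitude: |H| = 1 (-0.0 dB); phase: φ = -0.1°.

|H| = 1 (-0.0 dB), φ = -0.1°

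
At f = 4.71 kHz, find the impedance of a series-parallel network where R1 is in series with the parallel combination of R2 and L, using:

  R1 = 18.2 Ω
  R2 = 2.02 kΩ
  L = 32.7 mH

Step 1 — Angular frequency: ω = 2π·f = 2π·4710 = 2.959e+04 rad/s.
Step 2 — Component impedances:
  R1: Z = R = 18.2 Ω
  R2: Z = R = 2020 Ω
  L: Z = jωL = j·2.959e+04·0.0327 = 0 + j967.7 Ω
Step 3 — Parallel branch: R2 || L = 1/(1/R2 + 1/L) = 377.1 + j787.1 Ω.
Step 4 — Series with R1: Z_total = R1 + (R2 || L) = 395.3 + j787.1 Ω = 880.8∠63.3° Ω.

Z = 395.3 + j787.1 Ω = 880.8∠63.3° Ω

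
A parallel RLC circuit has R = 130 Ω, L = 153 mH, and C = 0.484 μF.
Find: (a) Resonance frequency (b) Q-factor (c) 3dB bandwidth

Step 1 — Resonance: ω₀ = 1/√(LC) = 1/√(0.153·4.84e-07) = 3675 rad/s.
Step 2 — f₀ = ω₀/(2π) = 584.9 Hz.
Step 3 — Parallel Q: Q = R/(ω₀L) = 130/(3675·0.153) = 0.2312.
Step 4 — Bandwidth: Δω = ω₀/Q = 1.589e+04 rad/s; BW = Δω/(2π) = 2529 Hz.

(a) f₀ = 584.9 Hz  (b) Q = 0.2312  (c) BW = 2529 Hz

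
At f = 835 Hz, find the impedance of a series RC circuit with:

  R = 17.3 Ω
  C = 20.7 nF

Step 1 — Angular frequency: ω = 2π·f = 2π·835 = 5246 rad/s.
Step 2 — Component impedances:
  R: Z = R = 17.3 Ω
  C: Z = 1/(jωC) = -j/(ω·C) = 0 - j9208 Ω
Step 3 — Series combination: Z_total = R + C = 17.3 - j9208 Ω = 9208∠-89.9° Ω.

Z = 17.3 - j9208 Ω = 9208∠-89.9° Ω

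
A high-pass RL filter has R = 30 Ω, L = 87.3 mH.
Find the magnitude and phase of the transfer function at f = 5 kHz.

Step 1 — Angular frequency: ω = 2π·5000 = 3.142e+04 rad/s.
Step 2 — Transfer function: H(jω) = jωL/(R + jωL).
Step 3 — Numerator jωL = j·2743; denominator R + jωL = 30 + j2743.
Step 4 — H = 0.9999 + j0.01094.
Step 5 — Magnitude: |H| = 0.9999 (-0.0 dB); phase: φ = 0.6°.

|H| = 0.9999 (-0.0 dB), φ = 0.6°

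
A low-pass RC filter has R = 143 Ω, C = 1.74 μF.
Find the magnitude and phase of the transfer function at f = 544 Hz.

Step 1 — Angular frequency: ω = 2π·544 = 3418 rad/s.
Step 2 — Transfer function: H(jω) = 1/(1 + jωRC).
Step 3 — Denominator: 1 + jωRC = 1 + j·3418·143·1.74e-06 = 1 + j0.8505.
Step 4 — H = 0.5803 - j0.4935.
Step 5 — Magnitude: |H| = 0.7618 (-2.4 dB); phase: φ = -40.4°.

|H| = 0.7618 (-2.4 dB), φ = -40.4°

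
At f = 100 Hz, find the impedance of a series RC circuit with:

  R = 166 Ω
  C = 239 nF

Step 1 — Angular frequency: ω = 2π·f = 2π·100 = 628.3 rad/s.
Step 2 — Component impedances:
  R: Z = R = 166 Ω
  C: Z = 1/(jωC) = -j/(ω·C) = 0 - j6659 Ω
Step 3 — Series combination: Z_total = R + C = 166 - j6659 Ω = 6661∠-88.6° Ω.

Z = 166 - j6659 Ω = 6661∠-88.6° Ω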